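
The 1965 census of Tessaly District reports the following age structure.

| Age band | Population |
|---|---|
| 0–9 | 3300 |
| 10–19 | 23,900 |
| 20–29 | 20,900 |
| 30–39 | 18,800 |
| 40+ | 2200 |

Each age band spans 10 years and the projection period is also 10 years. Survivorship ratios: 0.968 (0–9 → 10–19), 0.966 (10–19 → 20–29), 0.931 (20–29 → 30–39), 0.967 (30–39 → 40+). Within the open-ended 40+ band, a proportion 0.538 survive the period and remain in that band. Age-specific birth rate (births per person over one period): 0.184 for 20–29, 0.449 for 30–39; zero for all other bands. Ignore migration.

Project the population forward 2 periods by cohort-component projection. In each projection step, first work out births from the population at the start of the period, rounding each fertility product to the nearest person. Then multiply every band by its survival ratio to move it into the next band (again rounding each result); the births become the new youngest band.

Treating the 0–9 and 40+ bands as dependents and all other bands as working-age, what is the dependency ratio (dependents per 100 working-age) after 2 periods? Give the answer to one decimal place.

Period 1.
Births: 20900 * 0.184 = 3846 ; 18800 * 0.449 = 8441 → total 12287
10–19: 3300 * 0.968 = 3194
20–29: 23900 * 0.966 = 23087
30–39: 20900 * 0.931 = 19458
40+: 18800 * 0.967 + 2200 * 0.538 = 18180 + 1184 = 19364
Giving 12287 / 3194 / 23087 / 19458 / 19364.
Period 2.
Births: 23087 * 0.184 = 4248 ; 19458 * 0.449 = 8737 → total 12985
10–19: 12287 * 0.968 = 11894
20–29: 3194 * 0.966 = 3085
30–39: 23087 * 0.931 = 21494
40+: 19458 * 0.967 + 19364 * 0.538 = 18816 + 10418 = 29234
Giving 12985 / 11894 / 3085 / 21494 / 29234.
Dependents (band 0–9 + band 40+) = 12985 + 29234 = 42219; working-age = 36473; ratio = 42219/36473 × 100 = 115.8

115.8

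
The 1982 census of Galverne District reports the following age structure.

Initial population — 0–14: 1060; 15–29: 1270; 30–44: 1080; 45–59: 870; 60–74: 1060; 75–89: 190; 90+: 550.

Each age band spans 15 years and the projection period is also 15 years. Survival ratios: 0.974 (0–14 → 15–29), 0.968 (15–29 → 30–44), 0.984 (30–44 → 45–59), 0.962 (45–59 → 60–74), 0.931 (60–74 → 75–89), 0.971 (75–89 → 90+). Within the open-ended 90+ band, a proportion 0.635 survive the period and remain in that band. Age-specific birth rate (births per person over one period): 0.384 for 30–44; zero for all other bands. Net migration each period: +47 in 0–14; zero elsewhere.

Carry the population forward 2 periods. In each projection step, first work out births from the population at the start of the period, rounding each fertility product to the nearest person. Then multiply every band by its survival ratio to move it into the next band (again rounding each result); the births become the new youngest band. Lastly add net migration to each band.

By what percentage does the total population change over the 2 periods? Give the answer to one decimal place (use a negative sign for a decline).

Let band 1 be 0–14 through band 7 = 90+.
Period 1.
Births: 1080 × 0.384 = 415
Band 2: 1060 × 0.974 = 1032
Band 3: 1270 × 0.968 = 1229
Band 4: 1080 × 0.984 = 1063
Band 5: 870 × 0.962 = 837
Band 6: 1060 × 0.931 = 987
Band 7: 190 × 0.971 + 550 × 0.635 = 184 + 349 = 533
Net migration: Band 1 + 47 → 462
Population now: 0–14=462, 15–29=1032, 30–44=1229, 45–59=1063, 60–74=837, 75–89=987, 90+=533
Period 2.
Births: 1229 × 0.384 = 472
Band 2: 462 × 0.974 = 450
Band 3: 1032 × 0.968 = 999
Band 4: 1229 × 0.984 = 1209
Band 5: 1063 × 0.962 = 1023
Band 6: 837 × 0.931 = 779
Band 7: 987 × 0.971 + 533 × 0.635 = 958 + 338 = 1296
Net migration: Band 1 + 47 → 519
Population now: 0–14=519, 15–29=450, 30–44=999, 45–59=1209, 60–74=1023, 75–89=779, 90+=1296
Total: 6080 → 6275; change = 195; percentage change = 3.2%

3.2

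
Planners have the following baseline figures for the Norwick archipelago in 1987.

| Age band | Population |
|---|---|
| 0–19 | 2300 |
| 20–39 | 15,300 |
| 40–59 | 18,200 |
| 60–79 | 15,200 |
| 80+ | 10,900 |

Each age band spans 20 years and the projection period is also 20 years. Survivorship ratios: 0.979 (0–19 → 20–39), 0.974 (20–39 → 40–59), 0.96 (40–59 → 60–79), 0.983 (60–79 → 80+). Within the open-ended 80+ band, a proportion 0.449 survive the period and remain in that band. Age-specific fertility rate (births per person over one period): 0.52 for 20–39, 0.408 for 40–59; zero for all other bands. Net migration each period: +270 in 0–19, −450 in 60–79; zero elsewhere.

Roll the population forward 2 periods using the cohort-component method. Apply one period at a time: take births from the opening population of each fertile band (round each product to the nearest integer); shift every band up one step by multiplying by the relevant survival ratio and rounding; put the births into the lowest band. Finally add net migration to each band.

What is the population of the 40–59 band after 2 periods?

— Period 1 —
Births: 15300 × 0.52 = 7956  |  18200 × 0.408 = 7426 — total 15382
20–39: 2300 × 0.979 = 2252
40–59: 15300 × 0.974 = 14902
60–79: 18200 × 0.96 = 17472
80+: 15200 × 0.983 + 10900 × 0.449 = 14942 + 4894 = 19836
Net migration: 0–19 + 270 → 15652; 60–79 − 450 → 17022
Population now: 0–19=15652, 20–39=2252, 40–59=14902, 60–79=17022, 80+=19836
— Period 2 —
Births: 2252 × 0.52 = 1171  |  14902 × 0.408 = 6080 — total 7251
20–39: 15652 × 0.979 = 15323
40–59: 2252 × 0.974 = 2193
60–79: 14902 × 0.96 = 14306
80+: 17022 × 0.983 + 19836 × 0.449 = 16733 + 8906 = 25639
Net migration: 0–19 + 270 → 7521; 60–79 − 450 → 13856
Population now: 0–19=7521, 20–39=15323, 40–59=2193, 60–79=13856, 80+=25639

2193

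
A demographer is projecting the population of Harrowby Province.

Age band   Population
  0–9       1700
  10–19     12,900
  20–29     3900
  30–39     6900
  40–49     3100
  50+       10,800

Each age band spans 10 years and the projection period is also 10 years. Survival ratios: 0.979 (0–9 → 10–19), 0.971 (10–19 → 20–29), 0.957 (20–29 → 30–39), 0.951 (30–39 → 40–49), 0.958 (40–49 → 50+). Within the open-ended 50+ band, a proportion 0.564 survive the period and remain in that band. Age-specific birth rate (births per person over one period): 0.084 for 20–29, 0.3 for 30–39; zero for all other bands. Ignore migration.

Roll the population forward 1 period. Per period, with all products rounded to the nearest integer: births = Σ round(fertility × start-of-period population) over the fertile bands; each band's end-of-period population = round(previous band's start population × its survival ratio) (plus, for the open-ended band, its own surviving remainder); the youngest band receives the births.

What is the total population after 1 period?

35943

— Period 1 —
Births: 3900 × 0.084 = 328 ; 6900 × 0.3 = 2070 — total 2398
10–19: 1700 × 0.979 = 1664
20–29: 12900 × 0.971 = 12526
30–39: 3900 × 0.957 = 3732
40–49: 6900 × 0.951 = 6562
50+: 3100 × 0.958 + 10800 × 0.564 = 2970 + 6091 = 9061
Population now: 0–9=2398, 10–19=1664, 20–29=12526, 30–39=3732, 40–49=6562, 50+=9061
Total after period 1: 2398 + 1664 + 12526 + 3732 + 6562 + 9061 = 35943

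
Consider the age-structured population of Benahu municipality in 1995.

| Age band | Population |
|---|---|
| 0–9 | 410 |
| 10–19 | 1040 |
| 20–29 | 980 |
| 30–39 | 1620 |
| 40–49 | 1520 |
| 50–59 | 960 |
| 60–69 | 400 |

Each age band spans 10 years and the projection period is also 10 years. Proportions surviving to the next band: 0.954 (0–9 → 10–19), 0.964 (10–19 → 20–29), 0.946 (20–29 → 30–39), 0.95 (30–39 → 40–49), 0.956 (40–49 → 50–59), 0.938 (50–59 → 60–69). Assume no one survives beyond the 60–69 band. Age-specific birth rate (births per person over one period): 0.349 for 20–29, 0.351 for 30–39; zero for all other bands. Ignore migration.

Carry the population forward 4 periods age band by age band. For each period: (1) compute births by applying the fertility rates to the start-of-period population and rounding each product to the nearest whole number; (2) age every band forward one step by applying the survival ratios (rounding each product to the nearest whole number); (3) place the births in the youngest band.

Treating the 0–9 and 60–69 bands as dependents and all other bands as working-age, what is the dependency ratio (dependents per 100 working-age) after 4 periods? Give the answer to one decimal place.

— Period 1 —
Births: 980 × 0.349 = 342, 1620 × 0.351 = 569 ⇒ total 911
10–19: 410 × 0.954 = 391
20–29: 1040 × 0.964 = 1003
30–39: 980 × 0.946 = 927
40–49: 1620 × 0.95 = 1539
50–59: 1520 × 0.956 = 1453
60–69: 960 × 0.938 = 900
→ [911, 391, 1003, 927, 1539, 1453, 900]
— Period 2 —
Births: 1003 × 0.349 = 350, 927 × 0.351 = 325 ⇒ total 675
10–19: 911 × 0.954 = 869
20–29: 391 × 0.964 = 377
30–39: 1003 × 0.946 = 949
40–49: 927 × 0.95 = 881
50–59: 1539 × 0.956 = 1471
60–69: 1453 × 0.938 = 1363
→ [675, 869, 377, 949, 881, 1471, 1363]
— Period 3 —
Births: 377 × 0.349 = 132, 949 × 0.351 = 333 ⇒ total 465
10–19: 675 × 0.954 = 644
20–29: 869 × 0.964 = 838
30–39: 377 × 0.946 = 357
40–49: 949 × 0.95 = 902
50–59: 881 × 0.956 = 842
60–69: 1471 × 0.938 = 1380
→ [465, 644, 838, 357, 902, 842, 1380]
— Period 4 —
Births: 838 × 0.349 = 292, 357 × 0.351 = 125 ⇒ total 417
10–19: 465 × 0.954 = 444
20–29: 644 × 0.964 = 621
30–39: 838 × 0.946 = 793
40–49: 357 × 0.95 = 339
50–59: 902 × 0.956 = 862
60–69: 842 × 0.938 = 790
→ [417, 444, 621, 793, 339, 862, 790]
Dependents (band 0–9 + band 60–69) = 417 + 790 = 1207; working-age = 3059; ratio = 1207/3059 × 100 = 39.5

39.5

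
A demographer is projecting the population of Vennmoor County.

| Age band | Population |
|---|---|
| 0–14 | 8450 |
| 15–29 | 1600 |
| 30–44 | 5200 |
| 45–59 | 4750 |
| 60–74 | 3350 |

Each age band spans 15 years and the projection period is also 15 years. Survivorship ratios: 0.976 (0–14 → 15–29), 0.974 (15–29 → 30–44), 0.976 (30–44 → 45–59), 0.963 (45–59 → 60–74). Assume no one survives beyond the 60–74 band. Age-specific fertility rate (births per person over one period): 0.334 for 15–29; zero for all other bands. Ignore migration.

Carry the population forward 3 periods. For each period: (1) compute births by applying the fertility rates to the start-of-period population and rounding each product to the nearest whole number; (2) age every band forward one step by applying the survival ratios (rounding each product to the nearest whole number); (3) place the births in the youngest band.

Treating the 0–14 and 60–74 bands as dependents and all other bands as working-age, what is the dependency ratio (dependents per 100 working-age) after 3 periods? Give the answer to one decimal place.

14.9

Let group 1 be 0–14 through group 5 = 60–74.
Period 1:
Births: 1600 * 0.334 = 534
Group 2: 8450 * 0.976 = 8247
Group 3: 1600 * 0.974 = 1558
Group 4: 5200 * 0.976 = 5075
Group 5: 4750 * 0.963 = 4574
Population now: 0–14=534, 15–29=8247, 30–44=1558, 45–59=5075, 60–74=4574
Period 2:
Births: 8247 * 0.334 = 2754
Group 2: 534 * 0.976 = 521
Group 3: 8247 * 0.974 = 8033
Group 4: 1558 * 0.976 = 1521
Group 5: 5075 * 0.963 = 4887
Population now: 0–14=2754, 15–29=521, 30–44=8033, 45–59=1521, 60–74=4887
Period 3:
Births: 521 * 0.334 = 174
Group 2: 2754 * 0.976 = 2688
Group 3: 521 * 0.974 = 507
Group 4: 8033 * 0.976 = 7840
Group 5: 1521 * 0.963 = 1465
Population now: 0–14=174, 15–29=2688, 30–44=507, 45–59=7840, 60–74=1465
Dependents (band 0–14 + band 60–74) = 174 + 1465 = 1639; working-age = 11035; ratio = 1639/11035 × 100 = 14.9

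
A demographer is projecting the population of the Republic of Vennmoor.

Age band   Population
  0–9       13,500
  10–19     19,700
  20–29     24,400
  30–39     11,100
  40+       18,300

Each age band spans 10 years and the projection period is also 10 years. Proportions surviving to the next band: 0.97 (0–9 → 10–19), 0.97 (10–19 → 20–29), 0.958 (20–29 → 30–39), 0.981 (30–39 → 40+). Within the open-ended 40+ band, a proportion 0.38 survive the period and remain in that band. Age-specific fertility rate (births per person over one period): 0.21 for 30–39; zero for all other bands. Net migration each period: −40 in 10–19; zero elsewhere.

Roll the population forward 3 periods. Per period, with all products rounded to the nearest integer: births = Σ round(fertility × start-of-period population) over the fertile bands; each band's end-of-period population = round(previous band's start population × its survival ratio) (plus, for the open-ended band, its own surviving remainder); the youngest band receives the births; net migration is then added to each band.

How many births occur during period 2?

4909

(Groups numbered youngest = 1 to oldest = 5.)
Period 1.
Births: 11100 * 0.21 = 2331
Group 2: 13500 * 0.97 = 13095
Group 3: 19700 * 0.97 = 19109
Group 4: 24400 * 0.958 = 23375
Group 5: 11100 * 0.981 + 18300 * 0.38 = 10889 + 6954 = 17843
Net migration: Group 2 − 40 → 13055
Giving 2331 / 13055 / 19109 / 23375 / 17843.
Period 2.
Births: 23375 * 0.21 = 4909
Group 2: 2331 * 0.97 = 2261
Group 3: 13055 * 0.97 = 12663
Group 4: 19109 * 0.958 = 18306
Group 5: 23375 * 0.981 + 17843 * 0.38 = 22931 + 6780 = 29711
Net migration: Group 2 − 40 → 2221
Giving 4909 / 2221 / 12663 / 18306 / 29711.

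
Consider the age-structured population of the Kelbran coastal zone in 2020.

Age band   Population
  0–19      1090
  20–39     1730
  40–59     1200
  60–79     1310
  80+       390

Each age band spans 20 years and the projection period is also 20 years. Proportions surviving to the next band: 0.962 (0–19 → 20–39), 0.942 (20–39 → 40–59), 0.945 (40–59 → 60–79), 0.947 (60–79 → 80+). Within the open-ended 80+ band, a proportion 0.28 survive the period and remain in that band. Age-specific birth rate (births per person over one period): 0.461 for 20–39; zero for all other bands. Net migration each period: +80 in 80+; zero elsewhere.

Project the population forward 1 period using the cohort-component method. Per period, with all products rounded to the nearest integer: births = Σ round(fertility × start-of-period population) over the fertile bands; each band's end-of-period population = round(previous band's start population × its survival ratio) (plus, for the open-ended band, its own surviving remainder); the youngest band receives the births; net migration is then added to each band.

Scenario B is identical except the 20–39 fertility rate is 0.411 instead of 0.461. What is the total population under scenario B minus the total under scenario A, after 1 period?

-87

[period 1]
Births: 1730 × 0.461 = 798
20–39: 1090 × 0.962 = 1049
40–59: 1730 × 0.942 = 1630
60–79: 1200 × 0.945 = 1134
80+: 1310 × 0.947 + 390 × 0.28 = 1241 + 109 = 1350
Net migration: 80+ + 80 → 1430
Population now: 0–19=798, 20–39=1049, 40–59=1630, 60–79=1134, 80+=1430
Scenario A total after 1 period: 6041
Scenario B projection —
[period 1]
Births: 1730 × 0.411 = 711
20–39: 1090 × 0.962 = 1049
40–59: 1730 × 0.942 = 1630
60–79: 1200 × 0.945 = 1134
80+: 1310 × 0.947 + 390 × 0.28 = 1241 + 109 = 1350
Net migration: 80+ + 80 → 1430
Population now: 0–19=711, 20–39=1049, 40–59=1630, 60–79=1134, 80+=1430
Scenario B total after 1 period: 5954
Difference B − A = 5954 − 6041 = -87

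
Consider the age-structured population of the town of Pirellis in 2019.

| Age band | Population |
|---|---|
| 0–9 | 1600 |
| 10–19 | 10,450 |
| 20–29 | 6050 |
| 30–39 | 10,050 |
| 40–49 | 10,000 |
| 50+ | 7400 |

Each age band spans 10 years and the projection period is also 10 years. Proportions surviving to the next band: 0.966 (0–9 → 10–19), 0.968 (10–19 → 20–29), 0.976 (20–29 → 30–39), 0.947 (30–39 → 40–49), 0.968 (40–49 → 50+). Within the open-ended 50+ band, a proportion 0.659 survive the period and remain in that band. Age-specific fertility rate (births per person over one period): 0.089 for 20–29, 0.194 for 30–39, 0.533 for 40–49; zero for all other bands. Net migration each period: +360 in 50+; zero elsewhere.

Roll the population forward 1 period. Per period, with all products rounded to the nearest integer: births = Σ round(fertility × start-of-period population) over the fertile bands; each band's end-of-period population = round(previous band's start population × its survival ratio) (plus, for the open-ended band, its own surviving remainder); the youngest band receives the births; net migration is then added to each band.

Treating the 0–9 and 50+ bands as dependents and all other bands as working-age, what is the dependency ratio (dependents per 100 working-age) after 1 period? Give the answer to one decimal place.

83.9

Call the bands 1 to 6, youngest first.
Period 1.
Births: 6050 × 0.089 = 538, 10050 × 0.194 = 1950, 10000 × 0.533 = 5330 → 7818
Band 2: 1600 × 0.966 = 1546
Band 3: 10450 × 0.968 = 10116
Band 4: 6050 × 0.976 = 5905
Band 5: 10050 × 0.947 = 9517
Band 6: 10000 × 0.968 + 7400 × 0.659 = 9680 + 4877 = 14557
Net migration: Band 6 + 360 → 14917
Population now: 0–9=7818, 10–19=1546, 20–29=10116, 30–39=5905, 40–49=9517, 50+=14917
Dependents (band 0–9 + band 50+) = 7818 + 14917 = 22735; working-age = 27084; ratio = 22735/27084 × 100 = 83.9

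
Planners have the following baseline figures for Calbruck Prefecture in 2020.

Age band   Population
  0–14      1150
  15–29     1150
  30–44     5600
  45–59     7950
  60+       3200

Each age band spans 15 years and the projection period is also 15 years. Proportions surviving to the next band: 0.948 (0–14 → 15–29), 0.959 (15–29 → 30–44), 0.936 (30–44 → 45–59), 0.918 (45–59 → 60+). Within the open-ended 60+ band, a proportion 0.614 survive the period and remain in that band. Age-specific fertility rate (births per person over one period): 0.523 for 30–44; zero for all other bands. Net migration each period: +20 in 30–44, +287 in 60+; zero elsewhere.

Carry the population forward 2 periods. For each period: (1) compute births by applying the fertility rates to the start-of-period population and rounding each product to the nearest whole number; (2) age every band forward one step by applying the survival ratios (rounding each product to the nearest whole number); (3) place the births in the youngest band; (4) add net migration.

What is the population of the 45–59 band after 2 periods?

1051

Numbering the bands 1..5 from youngest to oldest:
Period 1.
Births: 5600 × 0.523 = 2929
Band 2: 1150 × 0.948 = 1090
Band 3: 1150 × 0.959 = 1103
Band 4: 5600 × 0.936 = 5242
Band 5: 7950 × 0.918 + 3200 × 0.614 = 7298 + 1965 = 9263
Net migration: Band 3 + 20 → 1123; Band 5 + 287 → 9550
Population now: 0–14=2929, 15–29=1090, 30–44=1123, 45–59=5242, 60+=9550
Period 2.
Births: 1123 × 0.523 = 587
Band 2: 2929 × 0.948 = 2777
Band 3: 1090 × 0.959 = 1045
Band 4: 1123 × 0.936 = 1051
Band 5: 5242 × 0.918 + 9550 × 0.614 = 4812 + 5864 = 10676
Net migration: Band 3 + 20 → 1065; Band 5 + 287 → 10963
Population now: 0–14=587, 15–29=2777, 30–44=1065, 45–59=1051, 60+=10963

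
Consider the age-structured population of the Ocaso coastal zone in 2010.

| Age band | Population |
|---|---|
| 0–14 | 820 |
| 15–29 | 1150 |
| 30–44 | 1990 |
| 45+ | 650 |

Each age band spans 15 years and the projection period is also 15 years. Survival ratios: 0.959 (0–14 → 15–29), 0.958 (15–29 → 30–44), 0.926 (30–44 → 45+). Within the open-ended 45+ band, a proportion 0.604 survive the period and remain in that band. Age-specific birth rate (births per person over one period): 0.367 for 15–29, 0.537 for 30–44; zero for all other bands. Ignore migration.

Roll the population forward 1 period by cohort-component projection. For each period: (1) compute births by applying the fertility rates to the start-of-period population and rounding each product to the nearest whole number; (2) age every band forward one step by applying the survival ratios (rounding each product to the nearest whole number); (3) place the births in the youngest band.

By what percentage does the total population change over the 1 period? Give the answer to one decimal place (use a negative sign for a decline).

21.8

Let group 1 be 0–14 through group 4 = 45+.
After projecting period 1:
Births: 1150 × 0.367 = 422  |  1990 × 0.537 = 1069 ⇒ total 1491
Group 2: 820 × 0.959 = 786
Group 3: 1150 × 0.958 = 1102
Group 4: 1990 × 0.926 + 650 × 0.604 = 1843 + 393 = 2236
End of period: [1491, 786, 1102, 2236]
Total: 4610 → 5615; change = 1005; percentage change = 21.8%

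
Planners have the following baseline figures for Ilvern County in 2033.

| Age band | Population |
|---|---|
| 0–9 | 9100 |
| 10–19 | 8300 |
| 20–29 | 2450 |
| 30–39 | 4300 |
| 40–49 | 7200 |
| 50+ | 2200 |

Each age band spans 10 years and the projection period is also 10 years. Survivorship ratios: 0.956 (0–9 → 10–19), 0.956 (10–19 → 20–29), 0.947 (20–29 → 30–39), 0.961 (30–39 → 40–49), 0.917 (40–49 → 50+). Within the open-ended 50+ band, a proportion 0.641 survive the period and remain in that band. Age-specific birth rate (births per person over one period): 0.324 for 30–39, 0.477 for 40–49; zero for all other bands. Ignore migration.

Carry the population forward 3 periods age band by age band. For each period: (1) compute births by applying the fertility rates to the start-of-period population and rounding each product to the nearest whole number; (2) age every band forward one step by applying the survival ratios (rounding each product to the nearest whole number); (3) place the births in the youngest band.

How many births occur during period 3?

Let band 1 be 0–9 through band 6 = 50+.
After projecting period 1:
Births: 4300 × 0.324 = 1393  |  7200 × 0.477 = 3434 → 4827
Band 2: 9100 × 0.956 = 8700
Band 3: 8300 × 0.956 = 7935
Band 4: 2450 × 0.947 = 2320
Band 5: 4300 × 0.961 = 4132
Band 6: 7200 × 0.917 + 2200 × 0.641 = 6602 + 1410 = 8012
→ [4827, 8700, 7935, 2320, 4132, 8012]
After projecting period 2:
Births: 2320 × 0.324 = 752  |  4132 × 0.477 = 1971 → 2723
Band 2: 4827 × 0.956 = 4615
Band 3: 8700 × 0.956 = 8317
Band 4: 7935 × 0.947 = 7514
Band 5: 2320 × 0.961 = 2230
Band 6: 4132 × 0.917 + 8012 × 0.641 = 3789 + 5136 = 8925
→ [2723, 4615, 8317, 7514, 2230, 8925]
After projecting period 3:
Births: 7514 × 0.324 = 2435  |  2230 × 0.477 = 1064 → 3499
Band 2: 2723 × 0.956 = 2603
Band 3: 4615 × 0.956 = 4412
Band 4: 8317 × 0.947 = 7876
Band 5: 7514 × 0.961 = 7221
Band 6: 2230 × 0.917 + 8925 × 0.641 = 2045 + 5721 = 7766
→ [3499, 2603, 4412, 7876, 7221, 7766]

3499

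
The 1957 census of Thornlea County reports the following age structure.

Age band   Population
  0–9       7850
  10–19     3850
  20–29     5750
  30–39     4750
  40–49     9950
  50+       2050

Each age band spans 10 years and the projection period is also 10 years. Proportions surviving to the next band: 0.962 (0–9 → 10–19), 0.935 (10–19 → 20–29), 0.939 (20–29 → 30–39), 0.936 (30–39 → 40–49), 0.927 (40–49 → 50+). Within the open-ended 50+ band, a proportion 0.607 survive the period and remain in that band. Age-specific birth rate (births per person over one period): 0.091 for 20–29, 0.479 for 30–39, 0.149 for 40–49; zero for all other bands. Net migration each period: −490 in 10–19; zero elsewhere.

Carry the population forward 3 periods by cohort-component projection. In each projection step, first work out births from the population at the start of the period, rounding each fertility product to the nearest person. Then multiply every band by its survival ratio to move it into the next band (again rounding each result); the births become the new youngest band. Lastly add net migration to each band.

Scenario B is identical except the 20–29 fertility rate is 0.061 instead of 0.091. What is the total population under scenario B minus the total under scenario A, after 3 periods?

Period 1:
Births: 5750 * 0.091 = 523  |  4750 * 0.479 = 2275  |  9950 * 0.149 = 1483 → total 4281
10–19: 7850 * 0.962 = 7552
20–29: 3850 * 0.935 = 3600
30–39: 5750 * 0.939 = 5399
40–49: 4750 * 0.936 = 4446
50+: 9950 * 0.927 + 2050 * 0.607 = 9224 + 1244 = 10468
Net migration: 10–19 − 490 → 7062
→ [4281, 7062, 3600, 5399, 4446, 10468]
Period 2:
Births: 3600 * 0.091 = 328  |  5399 * 0.479 = 2586  |  4446 * 0.149 = 662 → total 3576
10–19: 4281 * 0.962 = 4118
20–29: 7062 * 0.935 = 6603
30–39: 3600 * 0.939 = 3380
40–49: 5399 * 0.936 = 5053
50+: 4446 * 0.927 + 10468 * 0.607 = 4121 + 6354 = 10475
Net migration: 10–19 − 490 → 3628
→ [3576, 3628, 6603, 3380, 5053, 10475]
Period 3:
Births: 6603 * 0.091 = 601  |  3380 * 0.479 = 1619  |  5053 * 0.149 = 753 → total 2973
10–19: 3576 * 0.962 = 3440
20–29: 3628 * 0.935 = 3392
30–39: 6603 * 0.939 = 6200
40–49: 3380 * 0.936 = 3164
50+: 5053 * 0.927 + 10475 * 0.607 = 4684 + 6358 = 11042
Net migration: 10–19 − 490 → 2950
→ [2973, 2950, 3392, 6200, 3164, 11042]
Scenario A total after 3 periods: 29721
Scenario B projection —
Period 1:
Births: 5750 * 0.061 = 351  |  4750 * 0.479 = 2275  |  9950 * 0.149 = 1483 → total 4109
10–19: 7850 * 0.962 = 7552
20–29: 3850 * 0.935 = 3600
30–39: 5750 * 0.939 = 5399
40–49: 4750 * 0.936 = 4446
50+: 9950 * 0.927 + 2050 * 0.607 = 9224 + 1244 = 10468
Net migration: 10–19 − 490 → 7062
→ [4109, 7062, 3600, 5399, 4446, 10468]
Period 2:
Births: 3600 * 0.061 = 220  |  5399 * 0.479 = 2586  |  4446 * 0.149 = 662 → total 3468
10–19: 4109 * 0.962 = 3953
20–29: 7062 * 0.935 = 6603
30–39: 3600 * 0.939 = 3380
40–49: 5399 * 0.936 = 5053
50+: 4446 * 0.927 + 10468 * 0.607 = 4121 + 6354 = 10475
Net migration: 10–19 − 490 → 3463
→ [3468, 3463, 6603, 3380, 5053, 10475]
Period 3:
Births: 6603 * 0.061 = 403  |  3380 * 0.479 = 1619  |  5053 * 0.149 = 753 → total 2775
10–19: 3468 * 0.962 = 3336
20–29: 3463 * 0.935 = 3238
30–39: 6603 * 0.939 = 6200
40–49: 3380 * 0.936 = 3164
50+: 5053 * 0.927 + 10475 * 0.607 = 4684 + 6358 = 11042
Net migration: 10–19 − 490 → 2846
→ [2775, 2846, 3238, 6200, 3164, 11042]
Scenario B total after 3 periods: 29265
Difference B − A = 29265 − 29721 = -456

-456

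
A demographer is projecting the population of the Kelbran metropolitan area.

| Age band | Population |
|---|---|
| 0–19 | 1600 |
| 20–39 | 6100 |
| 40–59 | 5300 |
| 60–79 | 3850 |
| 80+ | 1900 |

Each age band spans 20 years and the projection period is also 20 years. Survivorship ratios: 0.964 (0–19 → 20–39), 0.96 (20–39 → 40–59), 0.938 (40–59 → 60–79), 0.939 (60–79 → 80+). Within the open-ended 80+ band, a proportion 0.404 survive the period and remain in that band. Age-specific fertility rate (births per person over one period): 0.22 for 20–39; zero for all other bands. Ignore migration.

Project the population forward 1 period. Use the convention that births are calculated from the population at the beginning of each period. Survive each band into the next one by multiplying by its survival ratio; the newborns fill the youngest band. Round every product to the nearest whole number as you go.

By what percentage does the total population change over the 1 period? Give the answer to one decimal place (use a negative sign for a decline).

Numbering the bands 1..5 from youngest to oldest:
Period 1:
Births: 6100 × 0.22 = 1342
Band 2: 1600 × 0.964 = 1542
Band 3: 6100 × 0.96 = 5856
Band 4: 5300 × 0.938 = 4971
Band 5: 3850 × 0.939 + 1900 × 0.404 = 3615 + 768 = 4383
→ [1342, 1542, 5856, 4971, 4383]
Total: 18750 → 18094; change = -656; percentage change = -3.5%

-3.5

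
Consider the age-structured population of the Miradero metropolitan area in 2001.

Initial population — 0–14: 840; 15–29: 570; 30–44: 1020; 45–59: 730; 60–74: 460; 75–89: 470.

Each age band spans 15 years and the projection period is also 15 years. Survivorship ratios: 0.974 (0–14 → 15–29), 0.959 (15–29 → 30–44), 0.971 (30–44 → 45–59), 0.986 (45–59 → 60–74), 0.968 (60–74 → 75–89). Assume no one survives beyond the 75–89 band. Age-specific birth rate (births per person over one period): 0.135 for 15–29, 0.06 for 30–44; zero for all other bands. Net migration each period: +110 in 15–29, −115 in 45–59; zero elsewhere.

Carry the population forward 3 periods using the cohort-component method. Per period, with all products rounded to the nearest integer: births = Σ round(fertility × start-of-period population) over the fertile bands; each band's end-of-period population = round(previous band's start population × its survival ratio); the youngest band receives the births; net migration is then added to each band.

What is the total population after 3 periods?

2578

Call the bands 1 to 6, youngest first.
Period 1.
Births: 570 * 0.135 = 77 ; 1020 * 0.06 = 61 — total 138
Band 2: 840 * 0.974 = 818
Band 3: 570 * 0.959 = 547
Band 4: 1020 * 0.971 = 990
Band 5: 730 * 0.986 = 720
Band 6: 460 * 0.968 = 445
Net migration: Band 2 + 110 → 928; Band 4 − 115 → 875
→ [138, 928, 547, 875, 720, 445]
Period 2.
Births: 928 * 0.135 = 125 ; 547 * 0.06 = 33 — total 158
Band 2: 138 * 0.974 = 134
Band 3: 928 * 0.959 = 890
Band 4: 547 * 0.971 = 531
Band 5: 875 * 0.986 = 863
Band 6: 720 * 0.968 = 697
Net migration: Band 2 + 110 → 244; Band 4 − 115 → 416
→ [158, 244, 890, 416, 863, 697]
Period 3.
Births: 244 * 0.135 = 33 ; 890 * 0.06 = 53 — total 86
Band 2: 158 * 0.974 = 154
Band 3: 244 * 0.959 = 234
Band 4: 890 * 0.971 = 864
Band 5: 416 * 0.986 = 410
Band 6: 863 * 0.968 = 835
Net migration: Band 2 + 110 → 264; Band 4 − 115 → 749
→ [86, 264, 234, 749, 410, 835]
Total after period 3: 86 + 264 + 234 + 749 + 410 + 835 = 2578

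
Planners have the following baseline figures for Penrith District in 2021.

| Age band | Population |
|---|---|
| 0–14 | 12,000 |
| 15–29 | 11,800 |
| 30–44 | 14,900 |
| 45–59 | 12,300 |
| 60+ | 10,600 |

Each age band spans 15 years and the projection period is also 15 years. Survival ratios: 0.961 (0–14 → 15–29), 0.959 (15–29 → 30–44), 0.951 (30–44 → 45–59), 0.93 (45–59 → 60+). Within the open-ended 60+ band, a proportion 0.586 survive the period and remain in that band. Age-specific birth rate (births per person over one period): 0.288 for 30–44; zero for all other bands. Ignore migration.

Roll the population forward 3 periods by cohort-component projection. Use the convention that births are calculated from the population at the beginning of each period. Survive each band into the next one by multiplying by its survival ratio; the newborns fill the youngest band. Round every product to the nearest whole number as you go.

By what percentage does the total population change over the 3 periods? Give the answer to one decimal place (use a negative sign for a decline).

— Period 1 —
Births: 14900 × 0.288 = 4291
15–29: 12000 × 0.961 = 11532
30–44: 11800 × 0.959 = 11316
45–59: 14900 × 0.951 = 14170
60+: 12300 × 0.93 + 10600 × 0.586 = 11439 + 6212 = 17651
Giving 4291 / 11532 / 11316 / 14170 / 17651.
— Period 2 —
Births: 11316 × 0.288 = 3259
15–29: 4291 × 0.961 = 4124
30–44: 11532 × 0.959 = 11059
45–59: 11316 × 0.951 = 10762
60+: 14170 × 0.93 + 17651 × 0.586 = 13178 + 10343 = 23521
Giving 3259 / 4124 / 11059 / 10762 / 23521.
— Period 3 —
Births: 11059 × 0.288 = 3185
15–29: 3259 × 0.961 = 3132
30–44: 4124 × 0.959 = 3955
45–59: 11059 × 0.951 = 10517
60+: 10762 × 0.93 + 23521 × 0.586 = 10009 + 13783 = 23792
Giving 3185 / 3132 / 3955 / 10517 / 23792.
Total: 61600 → 44581; change = -17019; percentage change = -27.6%

-27.6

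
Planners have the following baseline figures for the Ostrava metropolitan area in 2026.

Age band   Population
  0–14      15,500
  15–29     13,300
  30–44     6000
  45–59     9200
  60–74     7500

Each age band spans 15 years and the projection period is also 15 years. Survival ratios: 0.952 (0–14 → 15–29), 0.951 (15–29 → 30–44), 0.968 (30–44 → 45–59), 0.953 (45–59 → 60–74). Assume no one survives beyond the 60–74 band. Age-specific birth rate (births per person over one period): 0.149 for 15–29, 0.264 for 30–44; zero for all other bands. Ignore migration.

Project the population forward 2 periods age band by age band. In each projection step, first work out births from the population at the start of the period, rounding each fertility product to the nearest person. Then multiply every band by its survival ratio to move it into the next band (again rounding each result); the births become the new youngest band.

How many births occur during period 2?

5538

Call the bands 1 to 5, youngest first.
— Period 1 —
Births: 13300 * 0.149 = 1982 ; 6000 * 0.264 = 1584 → 3566
Band 2: 15500 * 0.952 = 14756
Band 3: 13300 * 0.951 = 12648
Band 4: 6000 * 0.968 = 5808
Band 5: 9200 * 0.953 = 8768
Giving 3566 / 14756 / 12648 / 5808 / 8768.
— Period 2 —
Births: 14756 * 0.149 = 2199 ; 12648 * 0.264 = 3339 → 5538
Band 2: 3566 * 0.952 = 3395
Band 3: 14756 * 0.951 = 14033
Band 4: 12648 * 0.968 = 12243
Band 5: 5808 * 0.953 = 5535
Giving 5538 / 3395 / 14033 / 12243 / 5535.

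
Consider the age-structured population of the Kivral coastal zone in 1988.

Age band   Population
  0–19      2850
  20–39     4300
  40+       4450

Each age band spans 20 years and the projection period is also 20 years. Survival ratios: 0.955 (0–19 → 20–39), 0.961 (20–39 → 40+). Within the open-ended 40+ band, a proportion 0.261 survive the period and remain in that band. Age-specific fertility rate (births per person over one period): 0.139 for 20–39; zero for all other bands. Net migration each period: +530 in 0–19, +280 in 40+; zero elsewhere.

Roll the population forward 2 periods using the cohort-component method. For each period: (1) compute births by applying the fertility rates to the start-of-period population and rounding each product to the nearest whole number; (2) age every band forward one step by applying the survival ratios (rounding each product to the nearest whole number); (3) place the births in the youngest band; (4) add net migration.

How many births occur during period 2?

378

[period 1]
Births: 4300 * 0.139 = 598
20–39: 2850 * 0.955 = 2722
40+: 4300 * 0.961 + 4450 * 0.261 = 4132 + 1161 = 5293
Net migration: 0–19 + 530 → 1128; 40+ + 280 → 5573
End of period: [1128, 2722, 5573]
[period 2]
Births: 2722 * 0.139 = 378
20–39: 1128 * 0.955 = 1077
40+: 2722 * 0.961 + 5573 * 0.261 = 2616 + 1455 = 4071
Net migration: 0–19 + 530 → 908; 40+ + 280 → 4351
End of period: [908, 1077, 4351]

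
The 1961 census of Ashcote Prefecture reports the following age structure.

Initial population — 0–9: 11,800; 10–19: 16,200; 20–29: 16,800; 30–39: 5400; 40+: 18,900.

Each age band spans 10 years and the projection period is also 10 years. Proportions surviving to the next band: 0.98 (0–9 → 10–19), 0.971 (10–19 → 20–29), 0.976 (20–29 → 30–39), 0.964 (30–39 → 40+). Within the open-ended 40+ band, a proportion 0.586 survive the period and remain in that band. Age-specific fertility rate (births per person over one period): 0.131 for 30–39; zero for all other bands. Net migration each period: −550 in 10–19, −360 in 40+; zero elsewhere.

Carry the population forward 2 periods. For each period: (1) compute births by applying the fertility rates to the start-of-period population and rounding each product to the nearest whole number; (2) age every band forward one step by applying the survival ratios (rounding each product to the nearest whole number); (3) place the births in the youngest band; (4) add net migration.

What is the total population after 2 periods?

53115

Period 1.
Births: 5400 * 0.131 = 707
10–19: 11800 * 0.98 = 11564
20–29: 16200 * 0.971 = 15730
30–39: 16800 * 0.976 = 16397
40+: 5400 * 0.964 + 18900 * 0.586 = 5206 + 11075 = 16281
Net migration: 10–19 − 550 → 11014; 40+ − 360 → 15921
→ [707, 11014, 15730, 16397, 15921]
Period 2.
Births: 16397 * 0.131 = 2148
10–19: 707 * 0.98 = 693
20–29: 11014 * 0.971 = 10695
30–39: 15730 * 0.976 = 15352
40+: 16397 * 0.964 + 15921 * 0.586 = 15807 + 9330 = 25137
Net migration: 10–19 − 550 → 143; 40+ − 360 → 24777
→ [2148, 143, 10695, 15352, 24777]
Total after period 2: 2148 + 143 + 10695 + 15352 + 24777 = 53115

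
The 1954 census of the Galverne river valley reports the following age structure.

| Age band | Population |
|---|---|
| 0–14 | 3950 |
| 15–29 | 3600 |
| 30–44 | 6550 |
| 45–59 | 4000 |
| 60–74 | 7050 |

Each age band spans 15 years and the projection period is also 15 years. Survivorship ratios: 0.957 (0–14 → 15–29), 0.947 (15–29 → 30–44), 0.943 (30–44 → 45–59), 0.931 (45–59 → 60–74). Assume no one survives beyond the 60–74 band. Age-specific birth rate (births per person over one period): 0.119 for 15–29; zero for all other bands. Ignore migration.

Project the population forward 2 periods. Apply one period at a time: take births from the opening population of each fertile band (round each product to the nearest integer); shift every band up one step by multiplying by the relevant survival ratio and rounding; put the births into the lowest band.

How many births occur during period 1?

428

(Bands numbered youngest = 1 to oldest = 5.)
[period 1]
Births: 3600 * 0.119 = 428
Band 2: 3950 * 0.957 = 3780
Band 3: 3600 * 0.947 = 3409
Band 4: 6550 * 0.943 = 6177
Band 5: 4000 * 0.931 = 3724
→ [428, 3780, 3409, 6177, 3724]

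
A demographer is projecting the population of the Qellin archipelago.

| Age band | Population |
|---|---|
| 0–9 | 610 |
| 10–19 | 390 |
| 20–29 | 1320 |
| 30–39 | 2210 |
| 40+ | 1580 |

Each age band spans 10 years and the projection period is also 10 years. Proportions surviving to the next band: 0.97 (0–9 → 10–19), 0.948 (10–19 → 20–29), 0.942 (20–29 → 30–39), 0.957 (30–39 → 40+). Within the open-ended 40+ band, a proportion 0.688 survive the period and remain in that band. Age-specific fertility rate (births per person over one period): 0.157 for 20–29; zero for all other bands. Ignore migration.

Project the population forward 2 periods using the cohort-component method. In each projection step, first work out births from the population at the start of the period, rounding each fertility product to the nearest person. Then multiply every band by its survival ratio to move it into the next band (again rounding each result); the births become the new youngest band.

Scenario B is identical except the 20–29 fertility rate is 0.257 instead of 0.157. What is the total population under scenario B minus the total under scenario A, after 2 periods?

— Period 1 —
Births: 1320 × 0.157 = 207
10–19: 610 × 0.97 = 592
20–29: 390 × 0.948 = 370
30–39: 1320 × 0.942 = 1243
40+: 2210 × 0.957 + 1580 × 0.688 = 2115 + 1087 = 3202
Giving 207 / 592 / 370 / 1243 / 3202.
— Period 2 —
Births: 370 × 0.157 = 58
10–19: 207 × 0.97 = 201
20–29: 592 × 0.948 = 561
30–39: 370 × 0.942 = 349
40+: 1243 × 0.957 + 3202 × 0.688 = 1190 + 2203 = 3393
Giving 58 / 201 / 561 / 349 / 3393.
Scenario A total after 2 periods: 4562
Scenario B projection —
— Period 1 —
Births: 1320 × 0.257 = 339
10–19: 610 × 0.97 = 592
20–29: 390 × 0.948 = 370
30–39: 1320 × 0.942 = 1243
40+: 2210 × 0.957 + 1580 × 0.688 = 2115 + 1087 = 3202
Giving 339 / 592 / 370 / 1243 / 3202.
— Period 2 —
Births: 370 × 0.257 = 95
10–19: 339 × 0.97 = 329
20–29: 592 × 0.948 = 561
30–39: 370 × 0.942 = 349
40+: 1243 × 0.957 + 3202 × 0.688 = 1190 + 2203 = 3393
Giving 95 / 329 / 561 / 349 / 3393.
Scenario B total after 2 periods: 4727
Difference B − A = 4727 − 4562 = 165

165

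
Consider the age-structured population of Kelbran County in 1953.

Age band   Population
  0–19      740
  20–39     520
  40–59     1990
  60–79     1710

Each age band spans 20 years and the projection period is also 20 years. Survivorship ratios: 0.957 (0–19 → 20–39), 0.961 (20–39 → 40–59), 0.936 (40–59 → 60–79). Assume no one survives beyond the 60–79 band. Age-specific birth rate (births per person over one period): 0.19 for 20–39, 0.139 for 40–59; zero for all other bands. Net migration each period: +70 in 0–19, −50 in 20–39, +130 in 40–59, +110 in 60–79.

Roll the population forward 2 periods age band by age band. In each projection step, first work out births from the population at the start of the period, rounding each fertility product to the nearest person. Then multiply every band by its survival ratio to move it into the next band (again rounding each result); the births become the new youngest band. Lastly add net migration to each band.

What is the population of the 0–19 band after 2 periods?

283

After projecting period 1:
Births: 520 × 0.19 = 99 ; 1990 × 0.139 = 277 → 376
20–39: 740 × 0.957 = 708
40–59: 520 × 0.961 = 500
60–79: 1990 × 0.936 = 1863
Net migration: 0–19 + 70 → 446; 20–39 − 50 → 658; 40–59 + 130 → 630; 60–79 + 110 → 1973
End of period: [446, 658, 630, 1973]
After projecting period 2:
Births: 658 × 0.19 = 125 ; 630 × 0.139 = 88 → 213
20–39: 446 × 0.957 = 427
40–59: 658 × 0.961 = 632
60–79: 630 × 0.936 = 590
Net migration: 0–19 + 70 → 283; 20–39 − 50 → 377; 40–59 + 130 → 762; 60–79 + 110 → 700
End of period: [283, 377, 762, 700]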